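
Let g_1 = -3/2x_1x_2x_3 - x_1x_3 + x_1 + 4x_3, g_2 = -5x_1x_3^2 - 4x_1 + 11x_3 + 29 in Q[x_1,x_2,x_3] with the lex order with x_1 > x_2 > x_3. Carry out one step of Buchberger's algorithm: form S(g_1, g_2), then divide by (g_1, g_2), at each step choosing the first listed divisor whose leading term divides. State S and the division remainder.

S(g_1, g_2) = -4/5x_1x_2 + 2/3x_1x_3^2 - 2/3x_1x_3 + 11/5x_2x_3 + 29/5x_2 - 8/3x_3^2; remainder on division = -4/5x_1x_2 - 2/3x_1x_3 - 8/15x_1 + 11/5x_2x_3 + 29/5x_2 - 8/3x_3^2 + 22/15x_3 + 58/15.

lcm(LM(g_1), LM(g_2)) = x_1x_2x_3^2.
S = (lcm/LT(g_1))·g_1 − (lcm/LT(g_2))·g_2 = -4/5x_1x_2 + 2/3x_1x_3^2 - 2/3x_1x_3 + 11/5x_2x_3 + 29/5x_2 - 8/3x_3^2.
Reduce S modulo (g_1, g_2) in that order:
  leading term x_1x_2: no divisor's leading term divides it; move -4/5x_1x_2 to the remainder.
  leading term x_1x_3^2: subtract (-2/15)·g_2 from 2/3x_1x_3^2 - 2/3x_1x_3 + 11/5x_2x_3 + 29/5x_2 - 8/3x_3^2 → -2/3x_1x_3 - 8/15x_1 + 11/5x_2x_3 + 29/5x_2 - 8/3x_3^2 + 22/15x_3 + 58/15
  leading term x_1x_3: no divisor's leading term divides it; move -2/3x_1x_3 to the remainder.
  leading term x_1: no divisor's leading term divides it; move -8/15x_1 to the remainder.
  leading term x_2x_3: no divisor's leading term divides it; move 11/5x_2x_3 to the remainder.
  leading term x_2: no divisor's leading term divides it; move 29/5x_2 to the remainder.
  leading term x_3^2: no divisor's leading term divides it; move -8/3x_3^2 to the remainder.
  leading term x_3: no divisor's leading term divides it; move 22/15x_3 to the remainder.
  leading term 1: no divisor's leading term divides it; move 58/15 to the remainder.
The remainder -4/5x_1x_2 - 2/3x_1x_3 - 8/15x_1 + 11/5x_2x_3 + 29/5x_2 - 8/3x_3^2 + 22/15x_3 + 58/15 is nonzero, so it would be added as the next basis element.
An S-polynomial is built so that the two leading terms cancel; whether anything survives reduction is exactly the Gröbner-basis criterion.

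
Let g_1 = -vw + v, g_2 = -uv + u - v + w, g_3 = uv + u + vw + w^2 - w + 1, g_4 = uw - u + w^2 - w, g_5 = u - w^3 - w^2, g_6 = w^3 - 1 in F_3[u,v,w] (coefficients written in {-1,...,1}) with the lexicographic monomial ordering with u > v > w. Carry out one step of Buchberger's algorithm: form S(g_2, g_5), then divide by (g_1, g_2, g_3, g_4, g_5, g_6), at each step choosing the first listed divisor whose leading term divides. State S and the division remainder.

S(g_2, g_5) = -u + vw^3 + vw^2 + v - w; remainder on division = -w^2 - w - 1.

lcm(LM(g_2), LM(g_5)) = uv.
S = (lcm/LT(g_2))·g_2 − (lcm/LT(g_5))·g_5 = -u + vw^3 + vw^2 + v - w.
Reduce S modulo (g_1, g_2, g_3, g_4, g_5, g_6) in that order:
  leading term u: subtract (-1)·g_5 from -u + vw^3 + vw^2 + v - w → vw^3 + vw^2 + v - w^3 - w^2 - w
  leading term vw^3: subtract (-w^2)·g_1 from vw^3 + vw^2 + v - w^3 - w^2 - w → -vw^2 + v - w^3 - w^2 - w
  leading term vw^2: subtract (w)·g_1 from -vw^2 + v - w^3 - w^2 - w → -vw + v - w^3 - w^2 - w
  leading term vw: subtract (1)·g_1 from -vw + v - w^3 - w^2 - w → -w^3 - w^2 - w
  leading term w^3: subtract (-1)·g_6 from -w^3 - w^2 - w → -w^2 - w - 1
  leading term w^2: no divisor's leading term divides it; move -w^2 to the remainder.
  leading term w: no divisor's leading term divides it; move -w to the remainder.
  leading term 1: no divisor's leading term divides it; move -1 to the remainder.
The remainder -w^2 - w - 1 is nonzero, so it would be added as the next basis element.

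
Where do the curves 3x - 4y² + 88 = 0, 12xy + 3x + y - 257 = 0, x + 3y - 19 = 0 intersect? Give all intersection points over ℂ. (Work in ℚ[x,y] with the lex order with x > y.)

Compute a lex Gröbner basis by Buchberger's algorithm.
f_1 = 3x - 4y² + 88, LT = x.
f_2 = 12xy + 3x + y - 257, LT = xy.
f_3 = x + 3y - 19, LT = x.

S(f_1,f_2): lcm = xy. S = -¼x - 4/3y³ + 117/4y + 257/12.
  leading term x: subtract (-1/12)·f_1 from -¼x - 4/3y³ + 117/4y + 257/12 → -4/3y³ - ⅓y² + 117/4y + 115/4
  leading term y³: no divisor's leading term divides it; move -4/3y³ to the remainder.
  leading term y²: no divisor's leading term divides it; move -⅓y² to the remainder.
  leading term y: no divisor's leading term divides it; move 117/4y to the remainder.
  leading term 1: no divisor's leading term divides it; move 115/4 to the remainder.
  remainder -4/3y³ - ⅓y² + 117/4y + 115/4 ≠ 0; add h_4 = -4/3y³ - ⅓y² + 117/4y + 115/4 to the basis.

S(f_1,f_3): lcm = x. S = -4/3y² - 3y + 145/3.
  leading term y²: no divisor's leading term divides it; move -4/3y² to the remainder.
  leading term y: no divisor's leading term divides it; move -3y to the remainder.
  leading term 1: no divisor's leading term divides it; move 145/3 to the remainder.
  remainder -4/3y² - 3y + 145/3 ≠ 0; add h_5 = -4/3y² - 3y + 145/3 to the basis.

S(f_2,f_3): lcm = xy. S = ¼x - 3y² + 229/12y - 257/12.
  leading term x: subtract (1/12)·f_1 from ¼x - 3y² + 229/12y - 257/12 → -8/3y² + 229/12y - 115/4
  leading term y²: subtract (2)·h_5 from -8/3y² + 229/12y - 115/4 → 301/12y - 1505/12
  leading term y: no divisor's leading term divides it; move 301/12y to the remainder.
  leading term 1: no divisor's leading term divides it; move -1505/12 to the remainder.
  remainder 301/12y - 1505/12 ≠ 0; add h_6 = 301/12y - 1505/12 to the basis.

The other S-polynomials (S(f_1,h_4), S(f_2,h_4), S(f_3,h_4), S(f_1,h_5), S(f_2,h_5), S(f_3,h_5), S(h_4,h_5), S(f_1,h_6), S(f_2,h_6), S(f_3,h_6), S(h_4,h_6), S(h_5,h_6)) all reduce to 0 modulo the current basis, so we have a Gröbner basis.
Inter-reduce: drop elements whose leading term is divisible by another's, tail-reduce, and make monic.
Reduced Gröbner basis: {x - 4, y - 5}.

The lex basis is triangular: the last element involves only y. Solving y - 5 = 0 gives y ∈ {5}; substituting each value into the earlier elements determines the remaining variables.
  y = 5: the earlier basis element becomes x - 4 = 0, giving x = 4 — point (4, 5).
Substituting each solution back into the original system confirms all equations vanish.
Zero-dimensionality of the ideal guarantees finitely many solutions over ℂ.

{(4, 5)}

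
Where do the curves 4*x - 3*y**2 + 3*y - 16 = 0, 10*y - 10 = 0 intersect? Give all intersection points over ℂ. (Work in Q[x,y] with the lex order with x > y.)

{(4, 1)}

Compute a lex Gröbner basis by Buchberger's algorithm.
f_1 = 4*x - 3*y**2 + 3*y - 16, LT = x.
f_2 = 10*y - 10, LT = y.

S(f_1,f_2): leading monomials are coprime, so the S-polynomial reduces to 0 (Buchberger's first criterion).
Every S-polynomial of the final basis reduces to 0, so we have a Gröbner basis.
Inter-reduce: drop elements whose leading term is divisible by another's, tail-reduce, and make monic.
Reduced Gröbner basis: {x - 4, y - 1}.

The lex basis is triangular: the last element involves only y. Solving y - 1 = 0 gives y ∈ {1}; substituting each value into the earlier elements determines the remaining variables.
  y = 1: the earlier basis element becomes x - 4 = 0, giving x = 4 — point (4, 1).
Substituting each solution back into the original system confirms all equations vanish.
This is the nonlinear analogue of row-reducing a linear system.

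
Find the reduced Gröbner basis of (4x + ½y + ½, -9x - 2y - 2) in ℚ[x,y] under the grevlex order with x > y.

G = {x, y + 1}

f_1 = 4x + ½y + ½, LT = x.
f_2 = -9x - 2y - 2, LT = x.

S(f_1,f_2): lcm = x. S = -7/72y - 7/72.
  reduce S modulo (f_1, f_2):
  remainder -7/72y - 7/72 ≠ 0; add g_3 = -7/72y - 7/72 to the basis.

The other S-polynomials (S(f_1,g_3), S(f_2,g_3)) all reduce to 0 modulo the current basis, so we have a Gröbner basis.
Inter-reduce: drop elements whose leading term is divisible by another's, tail-reduce, and make monic.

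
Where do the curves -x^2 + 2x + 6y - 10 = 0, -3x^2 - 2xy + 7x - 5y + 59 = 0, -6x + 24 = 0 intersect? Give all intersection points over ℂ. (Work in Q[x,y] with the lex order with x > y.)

Compute a lex Gröbner basis by Buchberger's algorithm.
f_1 = -x^2 + 2x + 6y - 10, LT = x^2.
f_2 = -3x^2 - 2xy + 7x - 5y + 59, LT = x^2.
f_3 = -6x + 24, LT = x.

S(f_1,f_2): lcm = x^2. S = -2/3xy + 1/3x - 23/3y + 89/3.
  reduce S modulo (f_1, f_2, f_3):
  remainder -31/3y + 31 ≠ 0; add h_4 = -31/3y + 31 to the basis.

The other S-polynomials (S(f_1,f_3), S(f_2,f_3), S(f_1,h_4), S(f_2,h_4), S(f_3,h_4)) all reduce to 0 modulo the current basis, so we have a Gröbner basis.
Inter-reduce: drop elements whose leading term is divisible by another's, tail-reduce, and make monic.
Reduced Gröbner basis: {x - 4, y - 3}.

A lex Gröbner basis eliminates variables successively. Here y - 3 depends only on y, with roots {3}; lifting each root through the earlier basis elements recovers the full solutions.
  y = 3: the earlier basis element becomes x - 4 = 0, giving x = 4 — point (4, 3).
Zero-dimensionality of the ideal guarantees finitely many solutions over ℂ.

{(4, 3)}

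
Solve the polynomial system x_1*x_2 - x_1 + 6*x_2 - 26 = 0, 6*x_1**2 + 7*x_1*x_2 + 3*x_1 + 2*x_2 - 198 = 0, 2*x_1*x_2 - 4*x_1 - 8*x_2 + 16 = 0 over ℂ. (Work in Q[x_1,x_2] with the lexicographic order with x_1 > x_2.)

Compute a lex Gröbner basis by Buchberger's algorithm.
f_1 = x_1*x_2 - x_1 + 6*x_2 - 26, LT = x_1*x_2.
f_2 = 6*x_1**2 + 7*x_1*x_2 + 3*x_1 + 2*x_2 - 198, LT = x_1**2.
f_3 = 2*x_1*x_2 - 4*x_1 - 8*x_2 + 16, LT = x_1*x_2.

S(f_1,f_2): lcm = x_1**2*x_2. S = -x_1**2 - 7/6*x_1*x_2**2 + 11/2*x_1*x_2 - 26*x_1 - 1/3*x_2**2 + 33*x_2.
  leading term x_1**2: subtract (-1/6)·f_2 from -x_1**2 - 7/6*x_1*x_2**2 + 11/2*x_1*x_2 - 26*x_1 - 1/3*x_2**2 + 33*x_2 → -7/6*x_1*x_2**2 + 20/3*x_1*x_2 - 51/2*x_1 - 1/3*x_2**2 + 100/3*x_2 - 33
  leading term x_1*x_2**2: subtract (-7/6*x_2)·f_1 from -7/6*x_1*x_2**2 + 20/3*x_1*x_2 - 51/2*x_1 - 1/3*x_2**2 + 100/3*x_2 - 33 → 11/2*x_1*x_2 - 51/2*x_1 + 20/3*x_2**2 + 3*x_2 - 33
  leading term x_1*x_2: subtract (11/2)·f_1 from 11/2*x_1*x_2 - 51/2*x_1 + 20/3*x_2**2 + 3*x_2 - 33 → -20*x_1 + 20/3*x_2**2 - 30*x_2 + 110
  leading term x_1: no divisor's leading term divides it; move -20*x_1 to the remainder.
  leading term x_2**2: no divisor's leading term divides it; move 20/3*x_2**2 to the remainder.
  leading term x_2: no divisor's leading term divides it; move -30*x_2 to the remainder.
  leading term 1: no divisor's leading term divides it; move 110 to the remainder.
  remainder -20*x_1 + 20/3*x_2**2 - 30*x_2 + 110 ≠ 0; add h_4 = -20*x_1 + 20/3*x_2**2 - 30*x_2 + 110 to the basis.

S(f_1,f_3): lcm = x_1*x_2. S = x_1 + 10*x_2 - 34.
  leading term x_1: subtract (-1/20)·h_4 from x_1 + 10*x_2 - 34 → 1/3*x_2**2 + 17/2*x_2 - 57/2
  leading term x_2**2: no divisor's leading term divides it; move 1/3*x_2**2 to the remainder.
  leading term x_2: no divisor's leading term divides it; move 17/2*x_2 to the remainder.
  leading term 1: no divisor's leading term divides it; move -57/2 to the remainder.
  remainder 1/3*x_2**2 + 17/2*x_2 - 57/2 ≠ 0; add h_5 = 1/3*x_2**2 + 17/2*x_2 - 57/2 to the basis.

S(f_2,f_3): lcm = x_1**2*x_2. S = 2*x_1**2 + 7/6*x_1*x_2**2 + 9/2*x_1*x_2 - 8*x_1 + 1/3*x_2**2 - 33*x_2.
  leading term x_1**2: subtract (1/3)·f_2 from 2*x_1**2 + 7/6*x_1*x_2**2 + 9/2*x_1*x_2 - 8*x_1 + 1/3*x_2**2 - 33*x_2 → 7/6*x_1*x_2**2 + 13/6*x_1*x_2 - 9*x_1 + 1/3*x_2**2 - 101/3*x_2 + 66
  leading term x_1*x_2**2: subtract (7/6*x_2)·f_1 from 7/6*x_1*x_2**2 + 13/6*x_1*x_2 - 9*x_1 + 1/3*x_2**2 - 101/3*x_2 + 66 → 10/3*x_1*x_2 - 9*x_1 - 20/3*x_2**2 - 10/3*x_2 + 66
  leading term x_1*x_2: subtract (10/3)·f_1 from 10/3*x_1*x_2 - 9*x_1 - 20/3*x_2**2 - 10/3*x_2 + 66 → -17/3*x_1 - 20/3*x_2**2 - 70/3*x_2 + 458/3
  leading term x_1: subtract (17/60)·h_4 from -17/3*x_1 - 20/3*x_2**2 - 70/3*x_2 + 458/3 → -77/9*x_2**2 - 89/6*x_2 + 243/2
  leading term x_2**2: subtract (-77/3)·h_5 from -77/9*x_2**2 - 89/6*x_2 + 243/2 → 610/3*x_2 - 610
  leading term x_2: no divisor's leading term divides it; move 610/3*x_2 to the remainder.
  leading term 1: no divisor's leading term divides it; move -610 to the remainder.
  remainder 610/3*x_2 - 610 ≠ 0; add h_6 = 610/3*x_2 - 610 to the basis.

The other S-polynomials (S(f_1,h_4), S(f_2,h_4), S(f_3,h_4), S(f_1,h_5), S(f_2,h_5), S(f_3,h_5), S(h_4,h_5), S(f_1,h_6), S(f_2,h_6), S(f_3,h_6), S(h_4,h_6), S(h_5,h_6)) all reduce to 0 modulo the current basis, so we have a Gröbner basis.
Inter-reduce: drop elements whose leading term is divisible by another's, tail-reduce, and make monic.
Reduced Gröbner basis: {x_1 - 4, x_2 - 3}.

The lex basis is triangular: the last element involves only x_2. Solving x_2 - 3 = 0 gives x_2 ∈ {3}; substituting each value into the earlier elements determines the remaining variables.
  x_2 = 3: the earlier basis element becomes x_1 - 4 = 0, giving x_1 = 4 — point (4, 3).

{(4, 3)}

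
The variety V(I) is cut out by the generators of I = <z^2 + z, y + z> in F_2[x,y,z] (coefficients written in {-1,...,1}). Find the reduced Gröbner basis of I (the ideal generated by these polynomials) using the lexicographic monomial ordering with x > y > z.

This is the nonlinear analogue of row-reducing a linear system.

f_1 = z^2 + z, LT = z^2.
f_2 = y + z, LT = y.

The S-polynomials (S(f_1,f_2)) all reduce to 0 modulo the current basis, so we have a Gröbner basis.

G = {y + z, z^2 + z}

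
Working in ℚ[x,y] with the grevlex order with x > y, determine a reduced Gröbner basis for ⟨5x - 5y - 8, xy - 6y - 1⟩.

f_1 = 5x - 5y - 8, LT = x.
f_2 = xy - 6y - 1, LT = xy.

S(f_1,f_2): lcm = xy. S = -y² + 22/5y + 1.
  reduce S modulo (f_1, f_2):
  remainder -y² + 22/5y + 1 ≠ 0; add g_3 = -y² + 22/5y + 1 to the basis.

The other S-polynomials (S(f_1,g_3), S(f_2,g_3)) all reduce to 0 modulo the current basis, so we have a Gröbner basis.
Inter-reduce: drop elements whose leading term is divisible by another's, tail-reduce, and make monic.

G = {y² - 22/5y - 1, x - y - 8/5}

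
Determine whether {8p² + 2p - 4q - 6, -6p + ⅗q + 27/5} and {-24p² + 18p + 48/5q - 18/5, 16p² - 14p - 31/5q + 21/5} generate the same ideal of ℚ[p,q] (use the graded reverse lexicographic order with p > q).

For a fixed monomial order, each ideal has a unique reduced Gröbner basis; comparing bases decides equality.
Buchberger on the first generating set:
f_1 = 8p² + 2p - 4q - 6, LT = p².
f_2 = -6p + ⅗q + 27/5, LT = p.

S(f_1,f_2): lcm = p². S = 1/10pq + 23/20p - ½q - ¾.
  reduce S modulo (f_1, f_2):
  remainder 1/100q² - 59/200q + 57/200 ≠ 0; add g_3 = 1/100q² - 59/200q + 57/200 to the basis.

The other S-polynomials (S(f_1,g_3), S(f_2,g_3)) all reduce to 0 modulo the current basis, so we have a Gröbner basis.
Inter-reduce: drop elements whose leading term is divisible by another's, tail-reduce, and make monic.
Reduced Gröbner basis: {q² - 59/2q + 57/2, p - 1/10q - 9/10}.

Buchberger on the second generating set:
h_1 = -24p² + 18p + 48/5q - 18/5, LT = p².
h_2 = 16p² - 14p - 31/5q + 21/5, LT = p².

S(h_1,h_2): lcm = p². S = ⅛p - 1/80q - 9/80.
  reduce S modulo (h_1, h_2):
  remainder ⅛p - 1/80q - 9/80 ≠ 0; add k_3 = ⅛p - 1/80q - 9/80 to the basis.

S(h_1,k_3): lcm = p². S = 1/10pq + 3/20p - ⅖q + 3/20.
  reduce S modulo (h_1, h_2, k_3):
  remainder 1/100q² - 59/200q + 57/200 ≠ 0; add k_4 = 1/100q² - 59/200q + 57/200 to the basis.

The other S-polynomials (S(h_2,k_3), S(h_1,k_4), S(h_2,k_4), S(k_3,k_4)) all reduce to 0 modulo the current basis, so we have a Gröbner basis.
Inter-reduce: drop elements whose leading term is divisible by another's, tail-reduce, and make monic.
Reduced Gröbner basis: {q² - 59/2q + 57/2, p - 1/10q - 9/10}.

Same reduced basis, so the two generating sets span the same ideal.

Yes, the ideals are equal.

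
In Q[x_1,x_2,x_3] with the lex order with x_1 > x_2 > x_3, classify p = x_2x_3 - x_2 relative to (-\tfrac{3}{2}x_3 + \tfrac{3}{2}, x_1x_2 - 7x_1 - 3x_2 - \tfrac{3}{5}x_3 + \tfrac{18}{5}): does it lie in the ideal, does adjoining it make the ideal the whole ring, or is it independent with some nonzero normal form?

x_2x_3 - x_2 lies in I (it reduces to 0).

First compute the reduced Gröbner basis of I by Buchberger's algorithm.
f_1 = -\tfrac{3}{2}x_3 + \tfrac{3}{2}, LT = x_3.
f_2 = x_1x_2 - 7x_1 - 3x_2 - \tfrac{3}{5}x_3 + \tfrac{18}{5}, LT = x_1x_2.

The S-polynomials (S(f_1,f_2)) all reduce to 0 modulo the current basis, so we have a Gröbner basis.
Inter-reduce: drop elements whose leading term is divisible by another's, tail-reduce, and make monic.
Reduced Gröbner basis: {x_1x_2 - 7x_1 - 3x_2 + 3, x_3 - 1}.
Label its elements g_1 = x_1x_2 - 7x_1 - 3x_2 + 3, g_2 = x_3 - 1.

Reduce p = x_2x_3 - x_2 modulo G:
  leading term x_2x_3: subtract (x_2)·g_2 from x_2x_3 - x_2 → 0
  normal form = 0.
Since the normal form is 0, p ∈ I.

The remainder on division by a Gröbner basis is unique — it is the normal form.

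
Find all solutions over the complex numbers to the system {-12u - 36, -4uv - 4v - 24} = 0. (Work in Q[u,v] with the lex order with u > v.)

Compute a lex Gröbner basis by Buchberger's algorithm.
f_1 = -12u - 36, LT = u.
f_2 = -4uv - 4v - 24, LT = uv.

S(f_1,f_2): lcm = uv. S = 2v - 6.
  leading term v: no divisor's leading term divides it; move 2v to the remainder.
  leading term 1: no divisor's leading term divides it; move -6 to the remainder.
  remainder 2v - 6 ≠ 0; add h_3 = 2v - 6 to the basis.

The other S-polynomials (S(f_1,h_3), S(f_2,h_3)) all reduce to 0 modulo the current basis, so we have a Gröbner basis.
Inter-reduce: drop elements whose leading term is divisible by another's, tail-reduce, and make monic.
Reduced Gröbner basis: {u + 3, v - 3}.

Elimination: the polynomial v - 3 lies in the elimination ideal for v, so v ∈ {3}. For each such v, the remaining basis elements (now univariate) give the rest of the solution.
  v = 3: the earlier basis element becomes u + 3 = 0, giving u = -3 — point (-3, 3).
A lex Gröbner basis triangularizes the system, enabling back-substitution.

{(-3, 3)}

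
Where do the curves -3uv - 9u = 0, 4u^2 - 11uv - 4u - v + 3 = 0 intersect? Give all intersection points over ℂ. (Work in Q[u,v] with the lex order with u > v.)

{(-29/8 - sqrt(745)/8, -3), (-29/8 + sqrt(745)/8, -3), (0, 3)}

Compute a lex Gröbner basis by Buchberger's algorithm.
f_1 = -3uv - 9u, LT = uv.
f_2 = 4u^2 - 11uv - 4u - v + 3, LT = u^2.

S(f_1,f_2): lcm = u^2v. S = 3u^2 + 11/4uv^2 + uv + 1/4v^2 - 3/4v.
  reduce S modulo (f_1, f_2):
  remainder 1/4v^2 - 9/4 ≠ 0; add h_3 = 1/4v^2 - 9/4 to the basis.

The other S-polynomials (S(f_1,h_3), S(f_2,h_3)) all reduce to 0 modulo the current basis, so we have a Gröbner basis.
Inter-reduce: drop elements whose leading term is divisible by another's, tail-reduce, and make monic.
Reduced Gröbner basis: {u^2 + 29/4u - 1/4v + 3/4, uv + 3u, v^2 - 9}.

The lex basis is triangular: the last element involves only v. Solving v^2 - 9 = 0 gives v ∈ {-3, 3}; substituting each value into the earlier elements determines the remaining variables.
  v = -3: the earlier basis element becomes u^2 + 29/4u + 3/2 = 0, giving u = -29/8 - sqrt(745)/8, -29/8 + sqrt(745)/8 — points (-29/8 - sqrt(745)/8, -3), (-29/8 + sqrt(745)/8, -3).
  v = 3: the earlier basis elements become u^2 + 29/4u = 0; 6u = 0, giving u = 0 — point (0, 3).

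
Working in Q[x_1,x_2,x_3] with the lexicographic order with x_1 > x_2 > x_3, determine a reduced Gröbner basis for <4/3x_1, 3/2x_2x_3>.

G = {x_1, x_2x_3}

The reduced Gröbner basis is the canonical form of the ideal for this ordering.

f_1 = 4/3x_1, LT = x_1.
f_2 = 3/2x_2x_3, LT = x_2x_3.

The S-polynomials (S(f_1,f_2)) all reduce to 0 modulo the current basis, so we have a Gröbner basis.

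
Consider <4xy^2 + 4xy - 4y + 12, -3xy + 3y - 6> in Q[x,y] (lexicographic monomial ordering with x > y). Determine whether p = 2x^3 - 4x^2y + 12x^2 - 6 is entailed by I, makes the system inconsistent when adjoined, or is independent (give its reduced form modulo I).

2x^3 - 4x^2y + 12x^2 - 6 is independent of I; its normal form modulo I is -24y + 24.

First compute the reduced Gröbner basis of I by Buchberger's algorithm.
f_1 = 4xy^2 + 4xy - 4y + 12, LT = xy^2.
f_2 = -3xy + 3y - 6, LT = xy.

S(f_1,f_2): lcm = xy^2. S = xy + y^2 - 3y + 3.
  leading term xy: subtract (-1/3)·f_2 from xy + y^2 - 3y + 3 → y^2 - 2y + 1
  leading term y^2: no divisor's leading term divides it; move y^2 to the remainder.
  leading term y: no divisor's leading term divides it; move -2y to the remainder.
  leading term 1: no divisor's leading term divides it; move 1 to the remainder.
  remainder y^2 - 2y + 1 ≠ 0; add h_3 = y^2 - 2y + 1 to the basis.

S(f_1,h_3): lcm = xy^2. S = 3xy - x - y + 3.
  leading term xy: subtract (-1)·f_2 from 3xy - x - y + 3 → -x + 2y - 3
  leading term x: no divisor's leading term divides it; move -x to the remainder.
  leading term y: no divisor's leading term divides it; move 2y to the remainder.
  leading term 1: no divisor's leading term divides it; move -3 to the remainder.
  remainder -x + 2y - 3 ≠ 0; add h_4 = -x + 2y - 3 to the basis.

The other S-polynomials (S(f_2,h_3), S(f_1,h_4), S(f_2,h_4), S(h_3,h_4)) all reduce to 0 modulo the current basis, so we have a Gröbner basis.
Inter-reduce: drop elements whose leading term is divisible by another's, tail-reduce, and make monic.
Reduced Gröbner basis: {x - 2y + 3, y^2 - 2y + 1}.
Label its elements g_1 = x - 2y + 3, g_2 = y^2 - 2y + 1.

Reduce p = 2x^3 - 4x^2y + 12x^2 - 6 modulo G:
  leading term x^3: subtract (2x^2)·g_1 from 2x^3 - 4x^2y + 12x^2 - 6 → 6x^2 - 6
  leading term x^2: subtract (6x)·g_1 from 6x^2 - 6 → 12xy - 18x - 6
  leading term xy: subtract (12y)·g_1 from 12xy - 18x - 6 → -18x + 24y^2 - 36y - 6
  leading term x: subtract (-18)·g_1 from -18x + 24y^2 - 36y - 6 → 24y^2 - 72y + 48
  leading term y^2: subtract (24)·g_2 from 24y^2 - 72y + 48 → -24y + 24
  leading term y: no divisor's leading term divides it; move -24y to the remainder.
  leading term 1: no divisor's leading term divides it; move 24 to the remainder.
  normal form = -24y + 24.
The normal form is nonzero, so p ∉ I. Since p minus its normal form lies in I, I + (p) = I + (r) where r = -24y + 24; decide whether this ideal is the whole ring.
Run Buchberger on G together with r (pairs among the g_i already reduce to 0 since G is a Gröbner basis):
g_1 = x - 2y + 3, LT = x.
g_2 = y^2 - 2y + 1, LT = y^2.
r = -24y + 24, LT = y.

The S-polynomials (S(g_1,g_2), S(g_1,r), S(g_2,r)) all reduce to 0 modulo the current basis, so we have a Gröbner basis.
Inter-reduce: drop elements whose leading term is divisible by another's, tail-reduce, and make monic.
Reduced Gröbner basis: {x + 1, y - 1}.
The reduced Gröbner basis of I + (p) is {x + 1, y - 1} ≠ {1}, a proper ideal, so the enlarged system stays consistent: p is independent of I, with normal form -24y + 24.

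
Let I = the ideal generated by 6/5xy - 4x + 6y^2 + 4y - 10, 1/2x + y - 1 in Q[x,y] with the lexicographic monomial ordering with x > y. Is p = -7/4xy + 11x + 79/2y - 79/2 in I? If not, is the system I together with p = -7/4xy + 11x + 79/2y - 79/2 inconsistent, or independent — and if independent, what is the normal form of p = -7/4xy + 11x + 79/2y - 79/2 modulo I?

First compute the reduced Gröbner basis of I by Buchberger's algorithm.
f_1 = 6/5xy - 4x + 6y^2 + 4y - 10, LT = xy.
f_2 = 1/2x + y - 1, LT = x.

S(f_1,f_2): lcm = xy. S = -10/3x + 3y^2 + 16/3y - 25/3.
  leading term x: subtract (-20/3)·f_2 from -10/3x + 3y^2 + 16/3y - 25/3 → 3y^2 + 12y - 15
  leading term y^2: no divisor's leading term divides it; move 3y^2 to the remainder.
  leading term y: no divisor's leading term divides it; move 12y to the remainder.
  leading term 1: no divisor's leading term divides it; move -15 to the remainder.
  remainder 3y^2 + 12y - 15 ≠ 0; add h_3 = 3y^2 + 12y - 15 to the basis.

S(f_1,h_3): lcm = xy^2. S = -22/3xy + 5x + 5y^3 + 10/3y^2 - 25/3y.
  leading term xy: subtract (-55/9)·f_1 from -22/3xy + 5x + 5y^3 + 10/3y^2 - 25/3y → -175/9x + 5y^3 + 40y^2 + 145/9y - 550/9
  leading term x: subtract (-350/9)·f_2 from -175/9x + 5y^3 + 40y^2 + 145/9y - 550/9 → 5y^3 + 40y^2 + 55y - 100
  leading term y^3: subtract (5/3y)·h_3 from 5y^3 + 40y^2 + 55y - 100 → 20y^2 + 80y - 100
  leading term y^2: subtract (20/3)·h_3 from 20y^2 + 80y - 100 → 0
  remainder 0.

S(f_2,h_3): leading monomials are coprime, so the S-polynomial reduces to 0 (Buchberger's first criterion).
Every S-polynomial of the final basis reduces to 0, so we have a Gröbner basis.
Inter-reduce: drop elements whose leading term is divisible by another's, tail-reduce, and make monic.
Reduced Gröbner basis: {x + 2y - 2, y^2 + 4y - 5}.
Label its elements g_1 = x + 2y - 2, g_2 = y^2 + 4y - 5.

Reduce p = -7/4xy + 11x + 79/2y - 79/2 modulo G:
  leading term xy: subtract (-7/4y)·g_1 from -7/4xy + 11x + 79/2y - 79/2 → 11x + 7/2y^2 + 36y - 79/2
  leading term x: subtract (11)·g_1 from 11x + 7/2y^2 + 36y - 79/2 → 7/2y^2 + 14y - 35/2
  leading term y^2: subtract (7/2)·g_2 from 7/2y^2 + 14y - 35/2 → 0
  normal form = 0.
Since the normal form is 0, p ∈ I.

-7/4xy + 11x + 79/2y - 79/2 lies in I (it reduces to 0).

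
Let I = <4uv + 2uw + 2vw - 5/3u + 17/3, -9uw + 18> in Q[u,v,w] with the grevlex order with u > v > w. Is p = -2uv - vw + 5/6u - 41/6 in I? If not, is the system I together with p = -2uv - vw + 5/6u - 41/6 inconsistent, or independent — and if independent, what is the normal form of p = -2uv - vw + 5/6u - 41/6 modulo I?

Adjoining -2uv - vw + 5/6u - 41/6 makes the ideal the whole ring: the system is inconsistent.

First compute the reduced Gröbner basis of I by Buchberger's algorithm.
f_1 = 4uv + 2uw + 2vw - 5/3u + 17/3, LT = uv.
f_2 = -9uw + 18, LT = uw.

S(f_1,f_2): lcm = uvw. S = 1/2uw^2 + 1/2vw^2 - 5/12uw + 2v + 17/12w.
  leading term uw^2: subtract (-1/18w)·f_2 from 1/2uw^2 + 1/2vw^2 - 5/12uw + 2v + 17/12w → 1/2vw^2 - 5/12uw + 2v + 29/12w
  leading term vw^2: no divisor's leading term divides it; move 1/2vw^2 to the remainder.
  leading term uw: subtract (5/108)·f_2 from -5/12uw + 2v + 29/12w → 2v + 29/12w - 5/6
  leading term v: no divisor's leading term divides it; move 2v to the remainder.
  leading term w: no divisor's leading term divides it; move 29/12w to the remainder.
  leading term 1: no divisor's leading term divides it; move -5/6 to the remainder.
  remainder 1/2vw^2 + 2v + 29/12w - 5/6 ≠ 0; add h_3 = 1/2vw^2 + 2v + 29/12w - 5/6 to the basis.

The other S-polynomials (S(f_1,h_3), S(f_2,h_3)) all reduce to 0 modulo the current basis, so we have a Gröbner basis.
Inter-reduce: drop elements whose leading term is divisible by another's, tail-reduce, and make monic.
Reduced Gröbner basis: {vw^2 + 4v + 29/6w - 5/3, uv + 1/2vw - 5/12u + 29/12, uw - 2}.
Label its elements g_1 = vw^2 + 4v + 29/6w - 5/3, g_2 = uv + 1/2vw - 5/12u + 29/12, g_3 = uw - 2.

Reduce p = -2uv - vw + 5/6u - 41/6 modulo G:
  leading term uv: subtract (-2)·g_2 from -2uv - vw + 5/6u - 41/6 → -2
  leading term 1: no divisor's leading term divides it; move -2 to the remainder.
  normal form = -2.
The normal form is nonzero, so p ∉ I. Since p minus its normal form lies in I, I + (p) = I + (r) where r = -2; decide whether this ideal is the whole ring.
Here r = -2 is a nonzero constant, hence a unit: 1 ∈ I + (p), the Gröbner basis of I + (p) is {1}, and the enlarged system has no common solution — adjoining p is inconsistent.

The remainder on division by a Gröbner basis is unique — it is the normal form.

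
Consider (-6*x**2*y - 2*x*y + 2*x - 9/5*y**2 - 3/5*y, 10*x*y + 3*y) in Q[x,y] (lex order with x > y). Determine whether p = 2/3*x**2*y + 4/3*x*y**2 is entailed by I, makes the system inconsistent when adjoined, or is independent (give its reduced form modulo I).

2/3*x**2*y + 4/3*x*y**2 is independent of I; its normal form modulo I is -2/5*y**2 + 3/50*y.

First compute the reduced Gröbner basis of I by Buchberger's algorithm.
f_1 = -6*x**2*y - 2*x*y + 2*x - 9/5*y**2 - 3/5*y, LT = x**2*y.
f_2 = 10*x*y + 3*y, LT = x*y.

S(f_1,f_2): lcm = x**2*y. S = 1/30*x*y - 1/3*x + 3/10*y**2 + 1/10*y.
  reduce S modulo (f_1, f_2):
  remainder -1/3*x + 3/10*y**2 + 9/100*y ≠ 0; add h_3 = -1/3*x + 3/10*y**2 + 9/100*y to the basis.

S(f_1,h_3): lcm = x**2*y. S = 9/10*x*y**3 + 27/100*x*y**2 + 1/3*x*y - 1/3*x + 3/10*y**2 + 1/10*y.
  reduce S modulo (f_1, f_2, h_3):
  remainder -27/100*y**3 - 81/1000*y**2 - 9/100*y ≠ 0; add h_4 = -27/100*y**3 - 81/1000*y**2 - 9/100*y to the basis.

The other S-polynomials (S(f_2,h_3), S(f_1,h_4), S(f_2,h_4), S(h_3,h_4)) all reduce to 0 modulo the current basis, so we have a Gröbner basis.
Inter-reduce: drop elements whose leading term is divisible by another's, tail-reduce, and make monic.
Reduced Gröbner basis: {x - 9/10*y**2 - 27/100*y, y**3 + 3/10*y**2 + 1/3*y}.
Label its elements g_1 = x - 9/10*y**2 - 27/100*y, g_2 = y**3 + 3/10*y**2 + 1/3*y.

Reduce p = 2/3*x**2*y + 4/3*x*y**2 modulo G:
  leading term x**2*y: subtract (2/3*x*y)·g_1 from 2/3*x**2*y + 4/3*x*y**2 → 3/5*x*y**3 + 227/150*x*y**2
  leading term x*y**3: subtract (3/5*y**3)·g_1 from 3/5*x*y**3 + 227/150*x*y**2 → 227/150*x*y**2 + 27/50*y**5 + 81/500*y**4
  leading term x*y**2: subtract (227/150*y**2)·g_1 from 227/150*x*y**2 + 27/50*y**5 + 81/500*y**4 → 27/50*y**5 + 381/250*y**4 + 2043/5000*y**3
  leading term y**5: subtract (27/50*y**2)·g_2 from 27/50*y**5 + 381/250*y**4 + 2043/5000*y**3 → 681/500*y**4 + 1143/5000*y**3
  leading term y**4: subtract (681/500*y)·g_2 from 681/500*y**4 + 1143/5000*y**3 → -9/50*y**3 - 227/500*y**2
  leading term y**3: subtract (-9/50)·g_2 from -9/50*y**3 - 227/500*y**2 → -2/5*y**2 + 3/50*y
  leading term y**2: no divisor's leading term divides it; move -2/5*y**2 to the remainder.
  leading term y: no divisor's leading term divides it; move 3/50*y to the remainder.
  normal form = -2/5*y**2 + 3/50*y.
The normal form is nonzero, so p ∉ I. Since p minus its normal form lies in I, I + (p) = I + (r) where r = -2/5*y**2 + 3/50*y; decide whether this ideal is the whole ring.
Run Buchberger on G together with r (pairs among the g_i already reduce to 0 since G is a Gröbner basis):
g_1 = x - 9/10*y**2 - 27/100*y, LT = x.
g_2 = y**3 + 3/10*y**2 + 1/3*y, LT = y**3.
r = -2/5*y**2 + 3/50*y, LT = y**2.

S(g_2,r): lcm = y**3. S = 9/20*y**2 + 1/3*y.
  reduce S modulo (g_1, g_2, r):
  remainder 481/1200*y ≠ 0; add m_4 = 481/1200*y to the basis.

The other S-polynomials (S(g_1,g_2), S(g_1,r), S(g_1,m_4), S(g_2,m_4), S(r,m_4)) all reduce to 0 modulo the current basis, so we have a Gröbner basis.
Inter-reduce: drop elements whose leading term is divisible by another's, tail-reduce, and make monic.
Reduced Gröbner basis: {x, y}.
The reduced Gröbner basis of I + (p) is {x, y} ≠ {1}, a proper ideal, so the enlarged system stays consistent: p is independent of I, with normal form -2/5*y**2 + 3/50*y.

The remainder on division by a Gröbner basis is unique — it is the normal form.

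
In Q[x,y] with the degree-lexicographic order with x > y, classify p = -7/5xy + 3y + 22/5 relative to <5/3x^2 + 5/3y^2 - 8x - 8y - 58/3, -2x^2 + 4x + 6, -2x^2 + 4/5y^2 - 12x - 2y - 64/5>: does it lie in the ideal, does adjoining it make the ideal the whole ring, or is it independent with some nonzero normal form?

First compute the reduced Gröbner basis of I by Buchberger's algorithm.
f_1 = 5/3x^2 + 5/3y^2 - 8x - 8y - 58/3, LT = x^2.
f_2 = -2x^2 + 4x + 6, LT = x^2.
f_3 = -2x^2 + 4/5y^2 - 12x - 2y - 64/5, LT = x^2.

S(f_1,f_2): lcm = x^2. S = y^2 - 14/5x - 24/5y - 43/5.
  reduce S modulo (f_1, f_2, f_3):
  remainder y^2 - 14/5x - 24/5y - 43/5 ≠ 0; add h_4 = y^2 - 14/5x - 24/5y - 43/5 to the basis.

S(f_1,f_3): lcm = x^2. S = 7/5y^2 - 54/5x - 29/5y - 18.
  reduce S modulo (f_1, f_2, f_3, h_4):
  remainder -172/25x + 23/25y - 149/25 ≠ 0; add h_5 = -172/25x + 23/25y - 149/25 to the basis.

S(f_1,h_5): lcm = x^2. S = 23/172xy + y^2 - 4873/860x - 24/5y - 58/5.
  reduce S modulo (f_1, f_2, f_3, h_4, h_5):
  remainder -1034471/2544224y - 1034471/2544224 ≠ 0; add h_6 = -1034471/2544224y - 1034471/2544224 to the basis.

The other S-polynomials (S(f_2,f_3), S(f_1,h_4), S(f_2,h_4), S(f_3,h_4), S(f_2,h_5), S(f_3,h_5), S(h_4,h_5), S(f_1,h_6), S(f_2,h_6), S(f_3,h_6), S(h_4,h_6), S(h_5,h_6)) all reduce to 0 modulo the current basis, so we have a Gröbner basis.
Inter-reduce: drop elements whose leading term is divisible by another's, tail-reduce, and make monic.
Reduced Gröbner basis: {x + 1, y + 1}.
Label its elements g_1 = x + 1, g_2 = y + 1.

Reduce p = -7/5xy + 3y + 22/5 modulo G:
  leading term xy: subtract (-7/5y)·g_1 from -7/5xy + 3y + 22/5 → 22/5y + 22/5
  leading term y: subtract (22/5)·g_2 from 22/5y + 22/5 → 0
  normal form = 0.
Since the normal form is 0, p ∈ I.

-7/5xy + 3y + 22/5 lies in I (it reduces to 0).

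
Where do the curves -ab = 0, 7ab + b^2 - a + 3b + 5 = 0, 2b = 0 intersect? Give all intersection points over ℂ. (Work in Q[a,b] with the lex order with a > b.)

Compute a lex Gröbner basis by Buchberger's algorithm.
f_1 = -ab, LT = ab.
f_2 = 7ab - a + b^2 + 3b + 5, LT = ab.
f_3 = 2b, LT = b.

S(f_1,f_2): lcm = ab. S = 1/7a - 1/7b^2 - 3/7b - 5/7.
  leading term a: no divisor's leading term divides it; move 1/7a to the remainder.
  leading term b^2: subtract (-1/14b)·f_3 from -1/7b^2 - 3/7b - 5/7 → -3/7b - 5/7
  leading term b: subtract (-3/14)·f_3 from -3/7b - 5/7 → -5/7
  leading term 1: no divisor's leading term divides it; move -5/7 to the remainder.
  remainder 1/7a - 5/7 ≠ 0; add h_4 = 1/7a - 5/7 to the basis.

The other S-polynomials (S(f_1,f_3), S(f_2,f_3), S(f_1,h_4), S(f_2,h_4), S(f_3,h_4)) all reduce to 0 modulo the current basis, so we have a Gröbner basis.
Inter-reduce: drop elements whose leading term is divisible by another's, tail-reduce, and make monic.
Reduced Gröbner basis: {a - 5, b}.

Since the basis is lex-ordered, b is univariate in b. Its roots are {0}. Back-substituting each root into the other basis elements fixes the other coordinates.
  b = 0: the earlier basis element becomes a - 5 = 0, giving a = 5 — point (5, 0).
Check: every point annihilates each of the original generators.

{(5, 0)}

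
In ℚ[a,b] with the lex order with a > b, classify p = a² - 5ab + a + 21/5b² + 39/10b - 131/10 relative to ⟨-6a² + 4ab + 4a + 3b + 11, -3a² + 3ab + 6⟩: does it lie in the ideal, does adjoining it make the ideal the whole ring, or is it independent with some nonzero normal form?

First compute the reduced Gröbner basis of I by Buchberger's algorithm.
f_1 = -6a² + 4ab + 4a + 3b + 11, LT = a².
f_2 = -3a² + 3ab + 6, LT = a².

S(f_1,f_2): lcm = a². S = ⅓ab - ⅔a - ½b + ⅙.
  leading term ab: no divisor's leading term divides it; move ⅓ab to the remainder.
  leading term a: no divisor's leading term divides it; move -⅔a to the remainder.
  leading term b: no divisor's leading term divides it; move -½b to the remainder.
  leading term 1: no divisor's leading term divides it; move ⅙ to the remainder.
  remainder ⅓ab - ⅔a - ½b + ⅙ ≠ 0; add h_3 = ⅓ab - ⅔a - ½b + ⅙ to the basis.

S(f_1,h_3): lcm = a²b. S = 2a² - ⅔ab² + ⅚ab - ½a - ½b² - 11/6b.
  leading term a²: subtract (-⅓)·f_1 from 2a² - ⅔ab² + ⅚ab - ½a - ½b² - 11/6b → -⅔ab² + 13/6ab + ⅚a - ½b² - ⅚b + 11/3
  leading term ab²: subtract (-2b)·h_3 from -⅔ab² + 13/6ab + ⅚a - ½b² - ⅚b + 11/3 → ⅚ab + ⅚a - 3/2b² - ½b + 11/3
  leading term ab: subtract (5/2)·h_3 from ⅚ab + ⅚a - 3/2b² - ½b + 11/3 → 5/2a - 3/2b² + ¾b + 13/4
  leading term a: no divisor's leading term divides it; move 5/2a to the remainder.
  leading term b²: no divisor's leading term divides it; move -3/2b² to the remainder.
  leading term b: no divisor's leading term divides it; move ¾b to the remainder.
  leading term 1: no divisor's leading term divides it; move 13/4 to the remainder.
  remainder 5/2a - 3/2b² + ¾b + 13/4 ≠ 0; add h_4 = 5/2a - 3/2b² + ¾b + 13/4 to the basis.

S(f_2,h_3): lcm = a²b. S = 2a² - ab² + 3/2ab - ½a - 2b.
  leading term a²: subtract (-⅓)·f_1 from 2a² - ab² + 3/2ab - ½a - 2b → -ab² + 17/6ab + ⅚a - b + 11/3
  leading term ab²: subtract (-3b)·h_3 from -ab² + 17/6ab + ⅚a - b + 11/3 → ⅚ab + ⅚a - 3/2b² - ½b + 11/3
  leading term ab: subtract (5/2)·h_3 from ⅚ab + ⅚a - 3/2b² - ½b + 11/3 → 5/2a - 3/2b² + ¾b + 13/4
  leading term a: subtract (1)·h_4 from 5/2a - 3/2b² + ¾b + 13/4 → 0
  remainder 0.

S(f_1,h_4): lcm = a². S = ⅗ab² - 29/30ab - 59/30a - ½b - 11/6.
  leading term ab²: subtract (9/5b)·h_3 from ⅗ab² - 29/30ab - 59/30a - ½b - 11/6 → 7/30ab - 59/30a + 9/10b² - ⅘b - 11/6
  leading term ab: subtract (7/10)·h_3 from 7/30ab - 59/30a + 9/10b² - ⅘b - 11/6 → -3/2a + 9/10b² - 9/20b - 39/20
  leading term a: subtract (-⅗)·h_4 from -3/2a + 9/10b² - 9/20b - 39/20 → 0
  remainder 0.

S(f_2,h_4): lcm = a². S = ⅗ab² - 13/10ab - 13/10a - 2.
  leading term ab²: subtract (9/5b)·h_3 from ⅗ab² - 13/10ab - 13/10a - 2 → -1/10ab - 13/10a + 9/10b² - 3/10b - 2
  leading term ab: subtract (-3/10)·h_3 from -1/10ab - 13/10a + 9/10b² - 3/10b - 2 → -3/2a + 9/10b² - 9/20b - 39/20
  leading term a: subtract (-⅗)·h_4 from -3/2a + 9/10b² - 9/20b - 39/20 → 0
  remainder 0.

S(h_3,h_4): lcm = ab. S = -2a + ⅗b³ - 3/10b² - 14/5b + ½.
  leading term a: subtract (-⅘)·h_4 from -2a + ⅗b³ - 3/10b² - 14/5b + ½ → ⅗b³ - 3/2b² - 11/5b + 31/10
  leading term b³: no divisor's leading term divides it; move ⅗b³ to the remainder.
  leading term b²: no divisor's leading term divides it; move -3/2b² to the remainder.
  leading term b: no divisor's leading term divides it; move -11/5b to the remainder.
  leading term 1: no divisor's leading term divides it; move 31/10 to the remainder.
  remainder ⅗b³ - 3/2b² - 11/5b + 31/10 ≠ 0; add h_5 = ⅗b³ - 3/2b² - 11/5b + 31/10 to the basis.

S(f_1,h_5): leading monomials are coprime, so the S-polynomial reduces to 0 (Buchberger's first criterion).
S(f_2,h_5): leading monomials are coprime, so the S-polynomial reduces to 0 (Buchberger's first criterion).
S(h_3,h_5): lcm = ab³. S = ½ab² + 11/3ab - 31/6a - 3/2b³ + ½b².
  leading term ab²: subtract (3/2b)·h_3 from ½ab² + 11/3ab - 31/6a - 3/2b³ + ½b² → 14/3ab - 31/6a - 3/2b³ + 5/4b² - ¼b
  leading term ab: subtract (14)·h_3 from 14/3ab - 31/6a - 3/2b³ + 5/4b² - ¼b → 25/6a - 3/2b³ + 5/4b² + 27/4b - 7/3
  leading term a: subtract (5/3)·h_4 from 25/6a - 3/2b³ + 5/4b² + 27/4b - 7/3 → -3/2b³ + 15/4b² + 11/2b - 31/4
  leading term b³: subtract (-5/2)·h_5 from -3/2b³ + 15/4b² + 11/2b - 31/4 → 0
  remainder 0.

S(h_4,h_5): leading monomials are coprime, so the S-polynomial reduces to 0 (Buchberger's first criterion).
Every S-polynomial of the final basis reduces to 0, so we have a Gröbner basis.
Inter-reduce: drop elements whose leading term is divisible by another's, tail-reduce, and make monic.
Reduced Gröbner basis: {a - ⅗b² + 3/10b + 13/10, b³ - 5/2b² - 11/3b + 31/6}.
Label its elements g_1 = a - ⅗b² + 3/10b + 13/10, g_2 = b³ - 5/2b² - 11/3b + 31/6.

Reduce p = a² - 5ab + a + 21/5b² + 39/10b - 131/10 modulo G:
  leading term a²: subtract (a)·g_1 from a² - 5ab + a + 21/5b² + 39/10b - 131/10 → ⅗ab² - 53/10ab - 3/10a + 21/5b² + 39/10b - 131/10
  leading term ab²: subtract (⅗b²)·g_1 from ⅗ab² - 53/10ab - 3/10a + 21/5b² + 39/10b - 131/10 → -53/10ab - 3/10a + 9/25b⁴ - 9/50b³ + 171/50b² + 39/10b - 131/10
  leading term ab: subtract (-53/10b)·g_1 from -53/10ab - 3/10a + 9/25b⁴ - 9/50b³ + 171/50b² + 39/10b - 131/10 → -3/10a + 9/25b⁴ - 84/25b³ + 501/100b² + 1079/100b - 131/10
  leading term a: subtract (-3/10)·g_1 from -3/10a + 9/25b⁴ - 84/25b³ + 501/100b² + 1079/100b - 131/10 → 9/25b⁴ - 84/25b³ + 483/100b² + 272/25b - 1271/100
  leading term b⁴: subtract (9/25b)·g_2 from 9/25b⁴ - 84/25b³ + 483/100b² + 272/25b - 1271/100 → -123/50b³ + 123/20b² + 451/50b - 1271/100
  leading term b³: subtract (-123/50)·g_2 from -123/50b³ + 123/20b² + 451/50b - 1271/100 → 0
  normal form = 0.
Since the normal form is 0, p ∈ I.

a² - 5ab + a + 21/5b² + 39/10b - 131/10 lies in I (it reduces to 0).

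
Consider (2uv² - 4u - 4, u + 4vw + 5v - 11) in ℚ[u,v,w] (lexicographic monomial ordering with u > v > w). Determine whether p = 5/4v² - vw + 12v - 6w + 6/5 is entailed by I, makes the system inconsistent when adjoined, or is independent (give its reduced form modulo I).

First compute the reduced Gröbner basis of I by Buchberger's algorithm.
f_1 = 2uv² - 4u - 4, LT = uv².
f_2 = u + 4vw + 5v - 11, LT = u.

S(f_1,f_2): lcm = uv². S = -2u - 4v³w - 5v³ + 11v² - 2.
  reduce S modulo (f_1, f_2):
  remainder -4v³w - 5v³ + 11v² + 8vw + 10v - 24 ≠ 0; add h_3 = -4v³w - 5v³ + 11v² + 8vw + 10v - 24 to the basis.

The other S-polynomials (S(f_1,h_3), S(f_2,h_3)) all reduce to 0 modulo the current basis, so we have a Gröbner basis.
Inter-reduce: drop elements whose leading term is divisible by another's, tail-reduce, and make monic.
Reduced Gröbner basis: {u + 4vw + 5v - 11, v³w + 5/4v³ - 11/4v² - 2vw - 5/2v + 6}.
Label its elements g_1 = u + 4vw + 5v - 11, g_2 = v³w + 5/4v³ - 11/4v² - 2vw - 5/2v + 6.

Reduce p = 5/4v² - vw + 12v - 6w + 6/5 modulo G:
  leading term v²: no divisor's leading term divides it; move 5/4v² to the remainder.
  leading term vw: no divisor's leading term divides it; move -vw to the remainder.
  leading term v: no divisor's leading term divides it; move 12v to the remainder.
  leading term w: no divisor's leading term divides it; move -6w to the remainder.
  leading term 1: no divisor's leading term divides it; move 6/5 to the remainder.
  normal form = 5/4v² - vw + 12v - 6w + 6/5.
The normal form is nonzero, so p ∉ I. Since p minus its normal form lies in I, I + (p) = I + (r) where r = 5/4v² - vw + 12v - 6w + 6/5; decide whether this ideal is the whole ring.
Run Buchberger on G together with r (pairs among the g_i already reduce to 0 since G is a Gröbner basis):
g_1 = u + 4vw + 5v - 11, LT = u.
g_2 = v³w + 5/4v³ - 11/4v² - 2vw - 5/2v + 6, LT = v³w.
r = 5/4v² - vw + 12v - 6w + 6/5, LT = v².

S(g_2,r): lcm = v³w. S = 5/4v³ + ⅘v²w² - 48/5v²w - 11/4v² + 24/5vw² - 74/25vw - 5/2v + 6.
  reduce S modulo (g_1, g_2, r):
  remainder 16/25vw³ - 244/25vw² + 369/5vw + 1379/10v + 96/25w³ - 5256/125w² - 7818/125w + 504/25 ≠ 0; add m_4 = 16/25vw³ - 244/25vw² + 369/5vw + 1379/10v + 96/25w³ - 5256/125w² - 7818/125w + 504/25 to the basis.

S(g_2,m_4): lcm = v³w³. S = 33/2v³w² - 1845/16v³w - 6895/32v³ - 6v²w³ + 1259/20v²w² + 3909/40v²w - 63/2v² - 2vw³ - 5/2vw² + 6w².
  reduce S modulo (g_1, g_2, r, m_4):
  remainder 2823/5vw² - 209553/50vw - 306453/40v - 204w³ + 10704/5w² + 6609/2w - 6174/25 ≠ 0; add m_5 = 2823/5vw² - 209553/50vw - 306453/40v - 204w³ + 10704/5w² + 6609/2w - 6174/25 to the basis.

S(r,m_4): lcm = v²w³. S = 61/4v²w² - 1845/16v²w - 6895/32v² - ⅘vw⁴ + 18/5vw³ + 657/10vw² + 3909/40vw - 63/2v - 24/5w⁴ + 24/25w³.
  reduce S modulo (g_1, g_2, r, m_4, m_5):
  remainder 28139901/47050vw + 68596647/75280v - 8772/941w³ - 1467837/4705w² - 9305016/23525w + 7731717/94100 ≠ 0; add m_6 = 28139901/47050vw + 68596647/75280v - 8772/941w³ - 1467837/4705w² - 9305016/23525w + 7731717/94100 to the basis.

S(m_4,m_5): lcm = vw³. S = -147303/18820vw² + 1940447/15056vw + 6895/32v + 340/941w⁴ + 2078/941w³ - 336656/4705w² - 732381/7528w + 63/2.
  reduce S modulo (g_1, g_2, r, m_4, m_5, m_6):
  remainder 1604637054923/1129798265216v + 340/941w⁴ + 8535557457/17653097894w³ - 1749020483909/353061957880w² - 2059643464763/441327447350w + 25918131102409/1412247831520 ≠ 0; add m_7 = 1604637054923/1129798265216v + 340/941w⁴ + 8535557457/17653097894w³ - 1749020483909/353061957880w² - 2059643464763/441327447350w + 25918131102409/1412247831520 to the basis.

S(m_4,m_6): lcm = vw³. S = -1258683719/75039736vw² + 1845/16vw + 6895/32v + 146200/9379967w⁵ + 4892790/9379967w⁴ + 62483146/9379967w³ - 3087762257/46899835w² - 3909/40w + 63/2.
  reduce S modulo (g_1, g_2, r, m_4, m_5, m_6, m_7):
  remainder 146200/9379967w⁵ + 418390/9379967w⁴ - 3394893/18759934w³ - 92851233/187599340w² + 78862903/150079472w + 179758705/150079472 ≠ 0; add m_8 = 146200/9379967w⁵ + 418390/9379967w⁴ - 3394893/18759934w³ - 92851233/187599340w² + 78862903/150079472w + 179758705/150079472 to the basis.

The other S-polynomials (S(g_1,g_2), S(g_1,r), S(g_1,m_4), S(g_1,m_5), S(g_2,m_5), S(r,m_5), S(g_1,m_6), S(g_2,m_6), S(r,m_6), S(m_5,m_6), S(g_1,m_7), S(g_2,m_7), S(r,m_7), S(m_4,m_7), S(m_5,m_7), S(m_6,m_7), S(g_1,m_8), S(g_2,m_8), S(r,m_8), S(m_4,m_8), S(m_5,m_8), S(m_6,m_8), S(m_7,m_8)) all reduce to 0 modulo the current basis, so we have a Gröbner basis.
Inter-reduce: drop elements whose leading term is divisible by another's, tail-reduce, and make monic.
Reduced Gröbner basis: {u + 446690912000/1604637054923w⁴ + 99686396800/229233864989w³ - 2776324194800/1604637054923w² - 1524802515360/1604637054923w + 593709070325/229233864989, v + 408216163840/1604637054923w⁴ + 78039382464/229233864989w³ - 27984327742544/8023185274615w² - 131817181744832/40115926373075w + 14810360629948/1146169324945, w⁵ + 973/340w⁴ - 78951/6800w³ - 2159331/68000w² + 1834021/54400w + 836087/10880}.
The reduced Gröbner basis of I + (p) is {u + 446690912000/1604637054923w⁴ + 99686396800/229233864989w³ - 2776324194800/1604637054923w² - 1524802515360/1604637054923w + 593709070325/229233864989, v + 408216163840/1604637054923w⁴ + 78039382464/229233864989w³ - 27984327742544/8023185274615w² - 131817181744832/40115926373075w + 14810360629948/1146169324945, w⁵ + 973/340w⁴ - 78951/6800w³ - 2159331/68000w² + 1834021/54400w + 836087/10880} ≠ {1}, a proper ideal, so the enlarged system stays consistent: p is independent of I, with normal form 5/4v² - vw + 12v - 6w + 6/5.

5/4v² - vw + 12v - 6w + 6/5 is independent of I; its normal form modulo I is 5/4v² - vw + 12v - 6w + 6/5.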